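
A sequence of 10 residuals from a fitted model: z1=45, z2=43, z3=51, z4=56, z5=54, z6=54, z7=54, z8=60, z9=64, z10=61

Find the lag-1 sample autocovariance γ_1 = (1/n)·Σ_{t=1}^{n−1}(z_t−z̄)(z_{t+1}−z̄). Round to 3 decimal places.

Mean z̄ = (45 + 43 + 51 + 56 + 54 + 54 + 54 + 60 + 64 + 61)/10 = 54.2000
Σ_{t=1}^{9}(z_t−z̄)(z_{t+1}−z̄) = 255.1600
γ_1 = 255.1600 / 10 = 25.516

25.516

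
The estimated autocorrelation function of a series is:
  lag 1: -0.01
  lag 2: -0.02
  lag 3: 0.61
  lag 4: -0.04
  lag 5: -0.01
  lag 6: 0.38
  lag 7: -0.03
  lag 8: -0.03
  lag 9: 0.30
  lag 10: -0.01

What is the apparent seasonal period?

3

The largest autocorrelation is r_3 = 0.61, with weaker echoes at lags 6 (0.38) and 9 (0.30); the remaining lags stay at or below -0.01.
The dominant spike at lag 3 indicates a seasonal period of 3.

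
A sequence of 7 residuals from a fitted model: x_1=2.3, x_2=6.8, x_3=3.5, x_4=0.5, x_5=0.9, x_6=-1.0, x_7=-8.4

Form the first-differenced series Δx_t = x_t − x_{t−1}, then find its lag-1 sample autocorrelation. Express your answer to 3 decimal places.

First differences Δx: 4.5, -3.3, -3.0, 0.4, -1.9, -7.4
Mean of differences = -1.7833
Numerator Σ(Δx_t−Δx̄)(Δx_{t+1}−Δx̄) = -9.9403
Denominator Σ(Δx_t−Δx̄)² = 79.5883
r_1(Δx) = -9.9403 / 79.5883 = -0.125

-0.125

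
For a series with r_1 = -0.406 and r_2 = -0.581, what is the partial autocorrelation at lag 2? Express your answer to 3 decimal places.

φ_{22} = (r_2 − r_1²) / (1 − r_1²)
r_1² = (-0.406)² = 0.164836
Numerator = -0.581 − 0.1648 = -0.7458; denominator = 1 − 0.1648 = 0.8352
φ_{22} = -0.7458 / 0.8352 = -0.893

-0.893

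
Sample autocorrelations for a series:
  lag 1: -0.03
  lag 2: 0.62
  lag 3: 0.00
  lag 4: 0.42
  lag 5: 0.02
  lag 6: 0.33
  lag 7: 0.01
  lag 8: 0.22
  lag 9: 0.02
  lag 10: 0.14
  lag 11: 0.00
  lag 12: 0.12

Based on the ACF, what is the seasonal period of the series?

2

The largest autocorrelation is r_2 = 0.62, with weaker echoes at lags 4 (0.42), 6 (0.33) and 8 (0.22); the remaining lags stay at or below 0.14.
The dominant spike at lag 2 indicates a seasonal period of 2.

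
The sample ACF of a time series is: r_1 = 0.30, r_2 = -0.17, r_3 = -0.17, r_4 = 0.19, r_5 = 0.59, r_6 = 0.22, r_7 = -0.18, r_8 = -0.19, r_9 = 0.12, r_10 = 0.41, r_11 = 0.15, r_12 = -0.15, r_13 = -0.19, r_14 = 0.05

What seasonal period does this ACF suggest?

5

The largest autocorrelation is r_5 = 0.59, with a weaker echo at lag 10 (0.41); the remaining lags stay at or below 0.30.
The dominant spike at lag 5 indicates a seasonal period of 5.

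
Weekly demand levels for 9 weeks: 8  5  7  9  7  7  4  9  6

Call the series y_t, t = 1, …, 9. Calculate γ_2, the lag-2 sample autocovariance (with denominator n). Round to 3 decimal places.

-0.126

Mean ȳ = (8 + 5 + 7 + 9 + 7 + 7 + 4 + 9 + 6)/9 = 6.8889
Σ_{t=1}^{7}(y_t−ȳ)(y_{t+2}−ȳ) = -1.1358
γ_2 = -1.1358 / 9 = -0.126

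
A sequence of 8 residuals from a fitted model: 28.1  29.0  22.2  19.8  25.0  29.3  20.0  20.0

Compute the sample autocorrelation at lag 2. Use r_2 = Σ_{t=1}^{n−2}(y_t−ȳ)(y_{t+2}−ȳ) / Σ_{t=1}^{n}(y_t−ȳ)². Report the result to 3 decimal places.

Mean ȳ = (28.1 + 29.0 + 22.2 + 19.8 + 25.0 + 29.3 + 20.0 + 20.0)/8 = 24.1750
Σ(y_t−ȳ)(y_{t+2}−ȳ) = (-7.7519) + (-21.1094) + (-1.6294) + (-22.4219) + (-3.4444) + (-21.3969) = -77.7538
Denominator Σ(y_t−ȳ)² = 123.5350
r_2 = -77.7538 / 123.5350 = -0.629

-0.629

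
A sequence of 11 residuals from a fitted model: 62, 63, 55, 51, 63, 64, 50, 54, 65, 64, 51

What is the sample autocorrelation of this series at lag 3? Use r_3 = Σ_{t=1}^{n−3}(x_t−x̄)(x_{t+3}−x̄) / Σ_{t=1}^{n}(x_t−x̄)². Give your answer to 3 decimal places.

0.106

Mean x̄ = (62 + 63 + 55 + 51 + 63 + 64 + 50 + 54 + 65 + 64 + 51)/11 = 58.3636
Numerator Σ_{t=1}^{8}(x_t−x̄)(x_{t+3}−x̄) = 39.5124
Denominator Σ(x_t−x̄)² = 372.5455
r_3 = 39.5124 / 372.5455 = 0.106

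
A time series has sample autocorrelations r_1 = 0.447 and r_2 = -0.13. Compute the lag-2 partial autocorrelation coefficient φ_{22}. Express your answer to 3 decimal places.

φ_{22} = (r_2 − r_1²) / (1 − r_1²)
r_1² = (0.447)² = 0.199809
Numerator = -0.13 − 0.1998 = -0.3298; denominator = 1 − 0.1998 = 0.8002
φ_{22} = -0.3298 / 0.8002 = -0.412

-0.412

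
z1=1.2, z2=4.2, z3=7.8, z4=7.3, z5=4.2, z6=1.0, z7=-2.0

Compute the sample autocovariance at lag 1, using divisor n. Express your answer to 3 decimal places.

4.741

Mean z̄ = (1.2 + 4.2 + 7.8 + 7.3 + 4.2 + 1.0 − 2.0)/7 = 3.3857
Σ_{t=1}^{6}(z_t−z̄)(z_{t+1}−z̄) = 33.1869
γ_1 = 33.1869 / 7 = 4.741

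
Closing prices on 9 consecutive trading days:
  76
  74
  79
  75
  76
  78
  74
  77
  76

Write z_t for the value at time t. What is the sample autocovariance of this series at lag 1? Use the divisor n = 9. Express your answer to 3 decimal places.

-1.680

Mean z̄ = (76 + 74 + 79 + 75 + 76 + 78 + 74 + 77 + 76)/9 = 76.1111
Σ_{t=1}^{8}(z_t−z̄)(z_{t+1}−z̄) = -15.1235
γ_1 = -15.1235 / 9 = -1.680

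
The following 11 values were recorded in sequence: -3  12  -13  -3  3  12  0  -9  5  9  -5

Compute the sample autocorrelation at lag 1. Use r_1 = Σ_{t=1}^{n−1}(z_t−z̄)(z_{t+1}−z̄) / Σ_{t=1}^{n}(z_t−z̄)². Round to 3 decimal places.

Mean z̄ = (-3 + 12 − 13 − 3 + 3 + 12 + 0 − 9 + 5 + 9 − 5)/11 = 0.7273
Numerator Σ_{t=1}^{10}(z_t−z̄)(z_{t+1}−z̄) = -183.1653
Denominator Σ(z_t−z̄)² = 690.1818
r_1 = -183.1653 / 690.1818 = -0.265

-0.265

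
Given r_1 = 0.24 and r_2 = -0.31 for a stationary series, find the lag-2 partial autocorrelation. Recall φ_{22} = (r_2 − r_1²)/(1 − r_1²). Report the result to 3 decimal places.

φ_{22} = (r_2 − r_1²) / (1 − r_1²)
r_1² = (0.24)² = 0.0576
Numerator = -0.31 − 0.0576 = -0.3676; denominator = 1 − 0.0576 = 0.9424
φ_{22} = -0.3676 / 0.9424 = -0.390

-0.390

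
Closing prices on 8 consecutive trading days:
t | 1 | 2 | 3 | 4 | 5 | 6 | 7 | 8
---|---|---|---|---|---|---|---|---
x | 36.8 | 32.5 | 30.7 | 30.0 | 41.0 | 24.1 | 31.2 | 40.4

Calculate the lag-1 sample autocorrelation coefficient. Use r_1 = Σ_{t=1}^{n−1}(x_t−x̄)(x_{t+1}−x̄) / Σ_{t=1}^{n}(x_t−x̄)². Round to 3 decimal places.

Mean x̄ = (36.8 + 32.5 + 30.7 + 30.0 + 41.0 + 24.1 + 31.2 + 40.4)/8 = 33.3375
Deviations from mean: 3.4625, -0.8375, -2.6375, -3.3375, 7.6625, -9.2375, -2.1375, 7.0625
Σ(x_t−x̄)(x_{t+1}−x̄) = (-2.8998) + (2.2089) + (8.8027) + (-25.5736) + (-70.7823) + (19.7452) + (-15.0961) = -83.5952
Denominator Σ(x_t−x̄)² = 229.2788
r_1 = -83.5952 / 229.2788 = -0.365

-0.365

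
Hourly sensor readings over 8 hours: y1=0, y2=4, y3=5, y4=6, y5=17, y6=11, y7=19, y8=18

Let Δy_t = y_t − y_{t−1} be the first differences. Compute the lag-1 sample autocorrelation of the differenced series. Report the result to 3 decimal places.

First differences Δy: 4, 1, 1, 11, -6, 8, -1
Mean of differences = 2.5714
Numerator Σ(Δy_t−Δȳ)(Δy_{t+1}−Δȳ) = -151.1837
Denominator Σ(Δy_t−Δȳ)² = 193.7143
r_1(Δy) = -151.1837 / 193.7143 = -0.780

-0.780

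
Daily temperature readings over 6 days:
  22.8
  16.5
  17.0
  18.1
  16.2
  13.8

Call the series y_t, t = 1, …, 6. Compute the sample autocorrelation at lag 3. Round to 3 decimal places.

0.140

Mean ȳ = (22.8 + 16.5 + 17.0 + 18.1 + 16.2 + 13.8)/6 = 17.4000
Deviations from mean: 5.4000, -0.9000, -0.4000, 0.7000, -1.2000, -3.6000
Σ(y_t−ȳ)(y_{t+3}−ȳ) = (3.7800) + (1.0800) + (1.4400) = 6.3000
Denominator Σ(y_t−ȳ)² = 45.0200
r_3 = 6.3000 / 45.0200 = 0.140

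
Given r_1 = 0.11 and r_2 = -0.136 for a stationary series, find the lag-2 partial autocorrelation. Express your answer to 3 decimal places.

φ_{22} = (r_2 − r_1²) / (1 − r_1²)
r_1² = (0.11)² = 0.0121
Numerator = -0.136 − 0.0121 = -0.1481; denominator = 1 − 0.0121 = 0.9879
φ_{22} = -0.1481 / 0.9879 = -0.150

-0.150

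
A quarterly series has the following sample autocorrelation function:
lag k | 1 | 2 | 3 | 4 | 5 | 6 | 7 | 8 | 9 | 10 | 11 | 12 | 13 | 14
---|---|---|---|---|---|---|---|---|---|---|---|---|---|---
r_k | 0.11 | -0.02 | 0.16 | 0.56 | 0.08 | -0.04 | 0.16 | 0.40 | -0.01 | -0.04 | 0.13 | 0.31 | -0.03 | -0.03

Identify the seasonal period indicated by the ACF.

4

The largest autocorrelation is r_4 = 0.56, with weaker echoes at lags 8 (0.40) and 12 (0.31); the remaining lags stay at or below 0.16.
The dominant spike at lag 4 indicates a seasonal period of 4.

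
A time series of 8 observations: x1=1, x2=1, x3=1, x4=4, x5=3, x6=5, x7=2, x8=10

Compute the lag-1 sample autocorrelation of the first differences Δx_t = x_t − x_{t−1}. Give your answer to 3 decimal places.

-0.503

First differences Δx: 0, 0, 3, -1, 2, -3, 8
Mean of differences = 1.2857
Numerator Σ(Δx_t−Δx̄)(Δx_{t+1}−Δx̄) = -37.9388
Denominator Σ(Δx_t−Δx̄)² = 75.4286
r_1(Δx) = -37.9388 / 75.4286 = -0.503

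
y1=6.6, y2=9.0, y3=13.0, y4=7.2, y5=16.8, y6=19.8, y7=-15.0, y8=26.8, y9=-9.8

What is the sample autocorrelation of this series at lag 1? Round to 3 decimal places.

Mean ȳ = (6.6 + 9.0 + 13.0 + 7.2 + 16.8 + 19.8 − 15.0 + 26.8 − 9.8)/9 = 8.2667
Numerator Σ_{t=1}^{8}(y_t−ȳ)(y_{t+1}−ȳ) = -947.8711
Denominator Σ(y_t−ȳ)² = 1443.9200
r_1 = -947.8711 / 1443.9200 = -0.656

-0.656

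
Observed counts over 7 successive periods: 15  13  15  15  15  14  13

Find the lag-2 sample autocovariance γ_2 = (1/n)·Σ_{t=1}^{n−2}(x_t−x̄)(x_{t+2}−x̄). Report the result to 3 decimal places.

Mean x̄ = (15 + 13 + 15 + 15 + 15 + 14 + 13)/7 = 14.2857
Σ_{t=1}^{5}(x_t−x̄)(x_{t+2}−x̄) = -1.0204
γ_2 = -1.0204 / 7 = -0.146

-0.146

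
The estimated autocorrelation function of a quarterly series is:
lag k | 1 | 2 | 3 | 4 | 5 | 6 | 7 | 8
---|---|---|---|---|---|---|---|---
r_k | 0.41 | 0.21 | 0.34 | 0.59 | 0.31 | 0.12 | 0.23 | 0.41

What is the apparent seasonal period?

The largest autocorrelation is r_4 = 0.59; the remaining lags stay at or below 0.41. The elevated value at lag 1 (0.41), dropping to 0.21 at lag 2, reflects decaying short-term dependence rather than seasonality.
The dominant spike at lag 4 indicates a seasonal period of 4.

4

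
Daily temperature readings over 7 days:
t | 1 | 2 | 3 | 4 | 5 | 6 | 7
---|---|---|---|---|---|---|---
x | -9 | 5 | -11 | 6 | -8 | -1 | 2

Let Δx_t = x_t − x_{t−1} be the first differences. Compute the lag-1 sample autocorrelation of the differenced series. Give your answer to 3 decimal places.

First differences Δx: 14, -16, 17, -14, 7, 3
Mean of differences = 1.8333
Numerator Σ(Δx_t−Δx̄)(Δx_{t+1}−Δx̄) = -803.3611
Denominator Σ(Δx_t−Δx̄)² = 974.8333
r_1(Δx) = -803.3611 / 974.8333 = -0.824

-0.824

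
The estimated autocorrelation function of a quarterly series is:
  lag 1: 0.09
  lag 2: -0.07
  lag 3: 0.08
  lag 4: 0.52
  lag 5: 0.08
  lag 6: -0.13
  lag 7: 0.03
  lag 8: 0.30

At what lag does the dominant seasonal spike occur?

The largest autocorrelation is r_4 = 0.52, with a weaker echo at lag 8 (0.30); the remaining lags stay at or below 0.09.
The dominant spike at lag 4 indicates a seasonal period of 4.

4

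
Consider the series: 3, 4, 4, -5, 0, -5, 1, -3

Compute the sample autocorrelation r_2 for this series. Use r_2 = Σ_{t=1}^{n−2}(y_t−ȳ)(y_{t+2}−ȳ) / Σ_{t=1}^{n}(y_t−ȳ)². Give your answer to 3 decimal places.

0.309

Mean ȳ = (3 + 4 + 4 − 5 + 0 − 5 + 1 − 3)/8 = -0.1250
Numerator Σ_{t=1}^{6}(y_t−ȳ)(y_{t+2}−ȳ) = 31.2188
Denominator Σ(y_t−ȳ)² = 100.8750
r_2 = 31.2188 / 100.8750 = 0.309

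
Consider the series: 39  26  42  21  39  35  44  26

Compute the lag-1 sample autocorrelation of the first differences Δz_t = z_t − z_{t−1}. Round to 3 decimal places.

First differences Δz: -13, 16, -21, 18, -4, 9, -18
Mean of differences = -1.8571
Numerator Σ(Δz_t−Δz̄)(Δz_{t+1}−Δz̄) = -1162.0204
Denominator Σ(Δz_t−Δz̄)² = 1586.8571
r_1(Δz) = -1162.0204 / 1586.8571 = -0.732

-0.732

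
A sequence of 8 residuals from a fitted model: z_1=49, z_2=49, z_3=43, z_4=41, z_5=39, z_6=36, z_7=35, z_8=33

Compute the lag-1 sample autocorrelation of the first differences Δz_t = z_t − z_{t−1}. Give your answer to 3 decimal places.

First differences Δz: 0, -6, -2, -2, -3, -1, -2
Mean of differences = -2.2857
Numerator Σ(Δz_t−Δz̄)(Δz_{t+1}−Δz̄) = -10.2245
Denominator Σ(Δz_t−Δz̄)² = 21.4286
r_1(Δz) = -10.2245 / 21.4286 = -0.477

-0.477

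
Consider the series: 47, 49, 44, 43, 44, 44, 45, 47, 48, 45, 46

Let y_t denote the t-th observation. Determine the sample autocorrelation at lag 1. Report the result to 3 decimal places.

0.330

Mean ȳ = (47 + 49 + 44 + 43 + 44 + 44 + 45 + 47 + 48 + 45 + 46)/11 = 45.6364
Numerator Σ_{t=1}^{10}(y_t−ȳ)(y_{t+1}−ȳ) = 12.0496
Denominator Σ(y_t−ȳ)² = 36.5455
r_1 = 12.0496 / 36.5455 = 0.330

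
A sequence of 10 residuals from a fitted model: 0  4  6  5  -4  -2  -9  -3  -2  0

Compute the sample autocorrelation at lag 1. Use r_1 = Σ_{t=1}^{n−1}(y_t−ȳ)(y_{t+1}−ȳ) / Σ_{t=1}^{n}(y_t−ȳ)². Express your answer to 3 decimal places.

0.479

Mean ȳ = (0 + 4 + 6 + 5 − 4 − 2 − 9 − 3 − 2 + 0)/10 = -0.5000
Numerator Σ_{t=1}^{9}(y_t−ȳ)(y_{t+1}−ȳ) = 90.2500
Denominator Σ(y_t−ȳ)² = 188.5000
r_1 = 90.2500 / 188.5000 = 0.479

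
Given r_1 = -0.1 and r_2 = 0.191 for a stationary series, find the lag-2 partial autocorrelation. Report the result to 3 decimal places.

0.183

φ_{22} = (r_2 − r_1²) / (1 − r_1²)
r_1² = (-0.1)² = 0.01
Numerator = 0.191 − 0.0100 = 0.1810; denominator = 1 − 0.0100 = 0.9900
φ_{22} = 0.1810 / 0.9900 = 0.183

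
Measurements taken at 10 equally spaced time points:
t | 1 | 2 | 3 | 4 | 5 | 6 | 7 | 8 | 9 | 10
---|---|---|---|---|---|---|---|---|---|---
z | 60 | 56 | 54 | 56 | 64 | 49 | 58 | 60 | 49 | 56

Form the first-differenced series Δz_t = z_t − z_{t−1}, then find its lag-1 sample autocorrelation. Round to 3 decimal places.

First differences Δz: -4, -2, 2, 8, -15, 9, 2, -11, 7
Mean of differences = -0.4444
Numerator Σ(Δz_t−Δz̄)(Δz_{t+1}−Δz̄) = -319.3086
Denominator Σ(Δz_t−Δz̄)² = 566.2222
r_1(Δz) = -319.3086 / 566.2222 = -0.564

-0.564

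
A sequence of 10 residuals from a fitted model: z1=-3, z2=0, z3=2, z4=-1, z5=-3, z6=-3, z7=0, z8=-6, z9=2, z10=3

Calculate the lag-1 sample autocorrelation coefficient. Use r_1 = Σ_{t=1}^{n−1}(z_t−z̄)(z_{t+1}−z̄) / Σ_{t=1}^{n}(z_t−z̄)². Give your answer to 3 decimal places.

Mean z̄ = (-3 + 0 + 2 − 1 − 3 − 3 + 0 − 6 + 2 + 3)/10 = -0.9000
Numerator Σ_{t=1}^{9}(z_t−z̄)(z_{t+1}−z̄) = -4.9100
Denominator Σ(z_t−z̄)² = 72.9000
r_1 = -4.9100 / 72.9000 = -0.067

-0.067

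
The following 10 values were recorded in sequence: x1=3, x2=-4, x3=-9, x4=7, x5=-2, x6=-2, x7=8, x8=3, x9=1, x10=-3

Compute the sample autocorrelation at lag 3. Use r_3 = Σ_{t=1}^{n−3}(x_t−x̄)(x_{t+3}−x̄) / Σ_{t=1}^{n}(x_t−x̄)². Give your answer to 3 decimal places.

Mean x̄ = (3 − 4 − 9 + 7 − 2 − 2 + 8 + 3 + 1 − 3)/10 = 0.2000
Σ(x_t−x̄)(x_{t+3}−x̄) = (19.0400) + (9.2400) + (20.2400) + (53.0400) + (-6.1600) + (-1.7600) + (-24.9600) = 68.6800
Denominator Σ(x_t−x̄)² = 245.6000
r_3 = 68.6800 / 245.6000 = 0.280

0.280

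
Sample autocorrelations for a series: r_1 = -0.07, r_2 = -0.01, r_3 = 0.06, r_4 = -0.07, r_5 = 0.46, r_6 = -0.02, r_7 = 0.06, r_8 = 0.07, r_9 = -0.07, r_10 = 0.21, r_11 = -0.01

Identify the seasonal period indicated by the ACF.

The largest autocorrelation is r_5 = 0.46, with a weaker echo at lag 10 (0.21); the remaining lags stay at or below 0.07.
The dominant spike at lag 5 indicates a seasonal period of 5.

5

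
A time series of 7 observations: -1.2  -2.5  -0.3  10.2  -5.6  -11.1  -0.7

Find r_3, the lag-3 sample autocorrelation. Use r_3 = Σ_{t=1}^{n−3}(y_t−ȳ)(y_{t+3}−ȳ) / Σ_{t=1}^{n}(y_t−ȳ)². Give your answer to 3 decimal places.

0.026

Mean ȳ = (-1.2 − 2.5 − 0.3 + 10.2 − 5.6 − 11.1 − 0.7)/7 = -1.6000
Σ(y_t−ȳ)(y_{t+3}−ȳ) = (4.7200) + (3.6000) + (-12.3500) + (10.6200) = 6.5900
Denominator Σ(y_t−ȳ)² = 248.9600
r_3 = 6.5900 / 248.9600 = 0.026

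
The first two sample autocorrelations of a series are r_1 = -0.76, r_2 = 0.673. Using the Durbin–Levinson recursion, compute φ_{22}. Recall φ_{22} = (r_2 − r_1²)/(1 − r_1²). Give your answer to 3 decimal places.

0.226

φ_{22} = (r_2 − r_1²) / (1 − r_1²)
r_1² = (-0.76)² = 0.5776
Numerator = 0.673 − 0.5776 = 0.0954; denominator = 1 − 0.5776 = 0.4224
φ_{22} = 0.0954 / 0.4224 = 0.226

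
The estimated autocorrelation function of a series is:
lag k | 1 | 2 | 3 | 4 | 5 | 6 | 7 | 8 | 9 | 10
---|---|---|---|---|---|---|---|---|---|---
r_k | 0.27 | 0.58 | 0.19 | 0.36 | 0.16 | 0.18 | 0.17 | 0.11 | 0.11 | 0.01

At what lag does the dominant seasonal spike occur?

The largest autocorrelation is r_2 = 0.58, with a weaker echo at lag 4 (0.36); the remaining lags stay at or below 0.27.
The dominant spike at lag 2 indicates a seasonal period of 2.

2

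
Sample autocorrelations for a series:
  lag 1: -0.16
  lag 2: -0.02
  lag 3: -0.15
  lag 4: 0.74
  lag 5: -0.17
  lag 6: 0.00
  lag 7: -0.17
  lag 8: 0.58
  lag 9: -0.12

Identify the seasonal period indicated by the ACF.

The largest autocorrelation is r_4 = 0.74, with a weaker echo at lag 8 (0.58); the remaining lags stay at or below 0.00.
The dominant spike at lag 4 indicates a seasonal period of 4.

4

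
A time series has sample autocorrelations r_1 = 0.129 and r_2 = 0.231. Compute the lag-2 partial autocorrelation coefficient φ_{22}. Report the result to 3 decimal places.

0.218

φ_{22} = (r_2 − r_1²) / (1 − r_1²)
r_1² = (0.129)² = 0.016641
Numerator = 0.231 − 0.0166 = 0.2144; denominator = 1 − 0.0166 = 0.9834
φ_{22} = 0.2144 / 0.9834 = 0.218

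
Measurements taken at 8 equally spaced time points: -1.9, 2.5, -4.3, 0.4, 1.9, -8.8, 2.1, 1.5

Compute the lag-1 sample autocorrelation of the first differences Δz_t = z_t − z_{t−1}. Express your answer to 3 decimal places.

First differences Δz: 4.4, -6.8, 4.7, 1.5, -10.7, 10.9, -0.6
Mean of differences = 0.4857
Numerator Σ(Δz_t−Δz̄)(Δz_{t+1}−Δz̄) = -194.0916
Denominator Σ(Δz_t−Δz̄)² = 321.9486
r_1(Δz) = -194.0916 / 321.9486 = -0.603

-0.603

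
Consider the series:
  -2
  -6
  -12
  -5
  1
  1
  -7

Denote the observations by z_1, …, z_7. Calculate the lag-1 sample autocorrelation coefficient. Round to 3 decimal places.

0.187

Mean z̄ = (-2 − 6 − 12 − 5 + 1 + 1 − 7)/7 = -4.2857
Σ(z_t−z̄)(z_{t+1}−z̄) = (-3.9184) + (13.2245) + (5.5102) + (-3.7755) + (27.9388) + (-14.3469) = 24.6327
Denominator Σ(z_t−z̄)² = 131.4286
r_1 = 24.6327 / 131.4286 = 0.187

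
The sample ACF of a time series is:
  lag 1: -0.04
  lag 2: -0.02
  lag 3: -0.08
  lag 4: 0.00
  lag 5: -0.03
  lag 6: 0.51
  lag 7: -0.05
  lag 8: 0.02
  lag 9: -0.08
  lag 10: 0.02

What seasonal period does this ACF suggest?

The largest autocorrelation is r_6 = 0.51; the remaining lags stay at or below 0.02.
The dominant spike at lag 6 indicates a seasonal period of 6.

6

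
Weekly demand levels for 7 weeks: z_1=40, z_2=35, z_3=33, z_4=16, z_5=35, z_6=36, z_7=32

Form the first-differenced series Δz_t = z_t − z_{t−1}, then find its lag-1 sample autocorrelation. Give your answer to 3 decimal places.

First differences Δz: -5, -2, -17, 19, 1, -4
Mean of differences = -1.3333
Numerator Σ(Δz_t−Δz̄)(Δz_{t+1}−Δz̄) = -264.4444
Denominator Σ(Δz_t−Δz̄)² = 685.3333
r_1(Δz) = -264.4444 / 685.3333 = -0.386

-0.386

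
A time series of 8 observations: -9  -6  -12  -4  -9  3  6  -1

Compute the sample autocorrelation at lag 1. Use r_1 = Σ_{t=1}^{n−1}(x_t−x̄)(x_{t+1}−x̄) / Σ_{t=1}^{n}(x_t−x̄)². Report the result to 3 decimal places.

Mean x̄ = (-9 − 6 − 12 − 4 − 9 + 3 + 6 − 1)/8 = -4.0000
Deviations from mean: -5.0000, -2.0000, -8.0000, 0.0000, -5.0000, 7.0000, 10.0000, 3.0000
Σ(x_t−x̄)(x_{t+1}−x̄) = (10.0000) + (16.0000) + (0.0000) + (0.0000) + (-35.0000) + (70.0000) + (30.0000) = 91.0000
Denominator Σ(x_t−x̄)² = 276.0000
r_1 = 91.0000 / 276.0000 = 0.330

0.330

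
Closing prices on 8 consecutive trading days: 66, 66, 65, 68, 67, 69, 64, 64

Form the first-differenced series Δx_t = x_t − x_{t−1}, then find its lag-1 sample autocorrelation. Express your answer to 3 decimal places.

-0.473

First differences Δx: 0, -1, 3, -1, 2, -5, 0
Mean of differences = -0.2857
Numerator Σ(Δx_t−Δx̄)(Δx_{t+1}−Δx̄) = -18.6531
Denominator Σ(Δx_t−Δx̄)² = 39.4286
r_1(Δx) = -18.6531 / 39.4286 = -0.473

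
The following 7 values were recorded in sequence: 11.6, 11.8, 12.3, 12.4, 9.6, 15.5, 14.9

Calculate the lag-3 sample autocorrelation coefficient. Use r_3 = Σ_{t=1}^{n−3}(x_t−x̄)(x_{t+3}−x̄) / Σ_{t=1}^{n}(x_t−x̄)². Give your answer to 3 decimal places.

Mean x̄ = (11.6 + 11.8 + 12.3 + 12.4 + 9.6 + 15.5 + 14.9)/7 = 12.5857
Σ(x_t−x̄)(x_{t+3}−x̄) = (0.1831) + (2.3459) + (-0.8327) + (-0.4298) = 1.2665
Denominator Σ(x_t−x̄)² = 24.4686
r_3 = 1.2665 / 24.4686 = 0.052

0.052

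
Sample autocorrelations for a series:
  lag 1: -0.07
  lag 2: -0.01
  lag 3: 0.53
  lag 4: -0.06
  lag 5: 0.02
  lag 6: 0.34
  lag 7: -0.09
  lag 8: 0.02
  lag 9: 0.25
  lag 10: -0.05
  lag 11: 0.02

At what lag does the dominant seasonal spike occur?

The largest autocorrelation is r_3 = 0.53, with weaker echoes at lags 6 (0.34) and 9 (0.25); the remaining lags stay at or below 0.02.
The dominant spike at lag 3 indicates a seasonal period of 3.

3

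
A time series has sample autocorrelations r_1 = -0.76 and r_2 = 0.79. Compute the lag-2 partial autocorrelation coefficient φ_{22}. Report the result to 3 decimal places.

φ_{22} = (r_2 − r_1²) / (1 − r_1²)
r_1² = (-0.76)² = 0.5776
Numerator = 0.79 − 0.5776 = 0.2124; denominator = 1 − 0.5776 = 0.4224
φ_{22} = 0.2124 / 0.4224 = 0.503

0.503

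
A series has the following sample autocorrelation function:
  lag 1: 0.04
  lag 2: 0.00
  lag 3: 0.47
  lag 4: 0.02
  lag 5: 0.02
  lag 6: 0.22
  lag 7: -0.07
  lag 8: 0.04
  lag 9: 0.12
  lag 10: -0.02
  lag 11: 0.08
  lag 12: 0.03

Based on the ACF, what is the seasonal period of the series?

The largest autocorrelation is r_3 = 0.47, with a weaker echo at lag 6 (0.22); the remaining lags stay at or below 0.12.
The dominant spike at lag 3 indicates a seasonal period of 3.

3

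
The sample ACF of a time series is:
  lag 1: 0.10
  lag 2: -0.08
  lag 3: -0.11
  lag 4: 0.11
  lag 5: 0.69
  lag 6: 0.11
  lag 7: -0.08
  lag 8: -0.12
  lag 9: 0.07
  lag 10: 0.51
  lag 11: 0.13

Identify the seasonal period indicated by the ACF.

The largest autocorrelation is r_5 = 0.69, with a weaker echo at lag 10 (0.51); the remaining lags stay at or below 0.13.
The dominant spike at lag 5 indicates a seasonal period of 5.

5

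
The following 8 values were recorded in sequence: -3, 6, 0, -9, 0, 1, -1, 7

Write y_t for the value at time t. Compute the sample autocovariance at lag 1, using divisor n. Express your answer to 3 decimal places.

-3.205

Mean ȳ = (-3 + 6 + 0 − 9 + 0 + 1 − 1 + 7)/8 = 0.1250
Σ_{t=1}^{7}(y_t−ȳ)(y_{t+1}−ȳ) = -25.6406
γ_1 = -25.6406 / 8 = -3.205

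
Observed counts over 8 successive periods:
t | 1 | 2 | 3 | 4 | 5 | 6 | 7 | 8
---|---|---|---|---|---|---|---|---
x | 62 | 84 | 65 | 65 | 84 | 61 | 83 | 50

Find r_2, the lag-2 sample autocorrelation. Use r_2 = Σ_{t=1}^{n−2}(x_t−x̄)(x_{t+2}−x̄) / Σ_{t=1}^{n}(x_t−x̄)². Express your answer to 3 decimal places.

0.262

Mean x̄ = (62 + 84 + 65 + 65 + 84 + 61 + 83 + 50)/8 = 69.2500
Deviations from mean: -7.2500, 14.7500, -4.2500, -4.2500, 14.7500, -8.2500, 13.7500, -19.2500
Numerator Σ_{t=1}^{6}(x_t−x̄)(x_{t+2}−x̄) = 302.1250
Denominator Σ(x_t−x̄)² = 1151.5000
r_2 = 302.1250 / 1151.5000 = 0.262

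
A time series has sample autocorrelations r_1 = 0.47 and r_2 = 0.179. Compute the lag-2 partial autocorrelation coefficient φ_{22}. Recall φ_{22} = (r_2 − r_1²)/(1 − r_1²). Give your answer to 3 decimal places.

-0.054

φ_{22} = (r_2 − r_1²) / (1 − r_1²)
r_1² = (0.47)² = 0.2209
Numerator = 0.179 − 0.2209 = -0.0419; denominator = 1 − 0.2209 = 0.7791
φ_{22} = -0.0419 / 0.7791 = -0.054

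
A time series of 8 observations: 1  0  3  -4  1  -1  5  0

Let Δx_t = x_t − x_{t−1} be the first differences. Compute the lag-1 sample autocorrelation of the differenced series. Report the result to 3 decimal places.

-0.741

First differences Δx: -1, 3, -7, 5, -2, 6, -5
Mean of differences = -0.1429
Numerator Σ(Δx_t−Δx̄)(Δx_{t+1}−Δx̄) = -110.3061
Denominator Σ(Δx_t−Δx̄)² = 148.8571
r_1(Δx) = -110.3061 / 148.8571 = -0.741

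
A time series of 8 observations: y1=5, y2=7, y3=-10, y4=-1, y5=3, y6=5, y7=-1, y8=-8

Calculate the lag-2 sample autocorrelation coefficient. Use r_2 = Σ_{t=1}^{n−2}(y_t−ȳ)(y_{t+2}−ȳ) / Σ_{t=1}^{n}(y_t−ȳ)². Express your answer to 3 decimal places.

Mean ȳ = (5 + 7 − 10 − 1 + 3 + 5 − 1 − 8)/8 = 0.0000
Deviations from mean: 5.0000, 7.0000, -10.0000, -1.0000, 3.0000, 5.0000, -1.0000, -8.0000
Numerator Σ_{t=1}^{6}(y_t−ȳ)(y_{t+2}−ȳ) = -135.0000
Denominator Σ(y_t−ȳ)² = 274.0000
r_2 = -135.0000 / 274.0000 = -0.493

-0.493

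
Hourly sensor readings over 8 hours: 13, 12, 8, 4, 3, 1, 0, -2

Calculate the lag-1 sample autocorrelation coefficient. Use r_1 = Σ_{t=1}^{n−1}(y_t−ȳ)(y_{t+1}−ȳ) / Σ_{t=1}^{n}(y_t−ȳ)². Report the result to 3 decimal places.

0.640

Mean ȳ = (13 + 12 + 8 + 4 + 3 + 1 + 0 − 2)/8 = 4.8750
Σ(y_t−ȳ)(y_{t+1}−ȳ) = (57.8906) + (22.2656) + (-2.7344) + (1.6406) + (7.2656) + (18.8906) + (33.5156) = 138.7344
Denominator Σ(y_t−ȳ)² = 216.8750
r_1 = 138.7344 / 216.8750 = 0.640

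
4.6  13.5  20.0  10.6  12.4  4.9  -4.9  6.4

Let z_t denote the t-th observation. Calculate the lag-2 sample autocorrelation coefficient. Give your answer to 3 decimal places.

Mean z̄ = (4.6 + 13.5 + 20.0 + 10.6 + 12.4 + 4.9 − 4.9 + 6.4)/8 = 8.4375
Deviations from mean: -3.8375, 5.0625, 11.5625, 2.1625, 3.9625, -3.5375, -13.3375, -2.0375
Σ(z_t−z̄)(z_{t+2}−z̄) = (-44.3711) + (10.9477) + (45.8164) + (-7.6498) + (-52.8498) + (7.2077) = -40.8991
Denominator Σ(z_t−z̄)² = 388.9788
r_2 = -40.8991 / 388.9788 = -0.105

-0.105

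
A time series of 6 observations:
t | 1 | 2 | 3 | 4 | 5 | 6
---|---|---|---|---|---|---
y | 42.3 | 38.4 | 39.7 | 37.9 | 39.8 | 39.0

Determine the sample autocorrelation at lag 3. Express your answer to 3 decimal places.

-0.410

Mean ȳ = (42.3 + 38.4 + 39.7 + 37.9 + 39.8 + 39.0)/6 = 39.5167
Σ(y_t−ȳ)(y_{t+3}−ȳ) = (-4.4997) + (-0.3164) + (-0.0947) = -4.9108
Denominator Σ(y_t−ȳ)² = 11.9883
r_3 = -4.9108 / 11.9883 = -0.410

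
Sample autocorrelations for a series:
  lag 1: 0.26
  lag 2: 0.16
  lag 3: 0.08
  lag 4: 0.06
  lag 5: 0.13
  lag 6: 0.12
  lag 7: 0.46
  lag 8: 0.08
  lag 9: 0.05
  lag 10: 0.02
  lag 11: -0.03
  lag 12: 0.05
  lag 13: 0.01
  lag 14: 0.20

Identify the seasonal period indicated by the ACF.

7

The largest autocorrelation is r_7 = 0.46; the remaining lags stay at or below 0.26. The elevated value at lag 1 (0.26), dropping to 0.16 at lag 2, reflects decaying short-term dependence rather than seasonality.
The dominant spike at lag 7 indicates a seasonal period of 7.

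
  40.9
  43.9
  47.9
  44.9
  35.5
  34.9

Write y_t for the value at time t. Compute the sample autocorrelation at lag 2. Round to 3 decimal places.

Mean ȳ = (40.9 + 43.9 + 47.9 + 44.9 + 35.5 + 34.9)/6 = 41.3333
Deviations from mean: -0.4333, 2.5667, 6.5667, 3.5667, -5.8333, -6.4333
Σ(y_t−ȳ)(y_{t+2}−ȳ) = (-2.8456) + (9.1544) + (-38.3056) + (-22.9456) = -54.9422
Denominator Σ(y_t−ȳ)² = 138.0333
r_2 = -54.9422 / 138.0333 = -0.398

-0.398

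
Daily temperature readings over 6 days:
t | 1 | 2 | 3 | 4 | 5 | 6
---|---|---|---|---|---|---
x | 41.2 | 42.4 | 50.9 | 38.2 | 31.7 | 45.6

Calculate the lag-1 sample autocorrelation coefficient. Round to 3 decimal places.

Mean x̄ = (41.2 + 42.4 + 50.9 + 38.2 + 31.7 + 45.6)/6 = 41.6667
Deviations from mean: -0.4667, 0.7333, 9.2333, -3.4667, -9.9667, 3.9333
Σ(x_t−x̄)(x_{t+1}−x̄) = (-0.3422) + (6.7711) + (-32.0089) + (34.5511) + (-39.2022) = -30.2311
Denominator Σ(x_t−x̄)² = 212.8333
r_1 = -30.2311 / 212.8333 = -0.142

-0.142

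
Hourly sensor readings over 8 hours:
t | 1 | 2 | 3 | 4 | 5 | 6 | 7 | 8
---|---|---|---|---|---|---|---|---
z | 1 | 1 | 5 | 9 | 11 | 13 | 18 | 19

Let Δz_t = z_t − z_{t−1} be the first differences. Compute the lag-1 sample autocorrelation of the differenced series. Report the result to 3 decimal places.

-0.372

First differences Δz: 0, 4, 4, 2, 2, 5, 1
Mean of differences = 2.5714
Numerator Σ(Δz_t−Δz̄)(Δz_{t+1}−Δz̄) = -7.3265
Denominator Σ(Δz_t−Δz̄)² = 19.7143
r_1(Δz) = -7.3265 / 19.7143 = -0.372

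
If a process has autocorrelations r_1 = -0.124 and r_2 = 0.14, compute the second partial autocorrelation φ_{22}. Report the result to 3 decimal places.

φ_{22} = (r_2 − r_1²) / (1 − r_1²)
r_1² = (-0.124)² = 0.015376
Numerator = 0.14 − 0.0154 = 0.1246; denominator = 1 − 0.0154 = 0.9846
φ_{22} = 0.1246 / 0.9846 = 0.127

0.127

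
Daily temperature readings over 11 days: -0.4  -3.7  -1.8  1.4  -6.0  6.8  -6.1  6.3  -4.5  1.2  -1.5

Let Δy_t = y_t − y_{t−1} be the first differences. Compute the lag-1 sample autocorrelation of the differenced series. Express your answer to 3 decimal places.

-0.909

First differences Δy: -3.3, 1.9, 3.2, -7.4, 12.8, -12.9, 12.4, -10.8, 5.7, -2.7
Mean of differences = -0.1100
Numerator Σ(Δy_t−Δȳ)(Δy_{t+1}−Δȳ) = -654.0131
Denominator Σ(Δy_t−Δȳ)² = 719.8090
r_1(Δy) = -654.0131 / 719.8090 = -0.909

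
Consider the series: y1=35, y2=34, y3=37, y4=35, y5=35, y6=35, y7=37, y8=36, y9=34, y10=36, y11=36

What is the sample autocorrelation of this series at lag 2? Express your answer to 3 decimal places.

-0.394

Mean ȳ = (35 + 34 + 37 + 35 + 35 + 35 + 37 + 36 + 34 + 36 + 36)/11 = 35.4545
Numerator Σ_{t=1}^{9}(y_t−ȳ)(y_{t+2}−ȳ) = -4.2314
Denominator Σ(y_t−ȳ)² = 10.7273
r_2 = -4.2314 / 10.7273 = -0.394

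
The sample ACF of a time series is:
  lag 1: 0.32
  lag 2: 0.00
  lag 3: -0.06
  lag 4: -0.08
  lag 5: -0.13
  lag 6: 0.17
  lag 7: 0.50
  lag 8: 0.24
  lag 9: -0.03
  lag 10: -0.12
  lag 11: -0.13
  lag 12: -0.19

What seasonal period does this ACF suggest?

7

The largest autocorrelation is r_7 = 0.50; the remaining lags stay at or below 0.32. The elevated value at lag 1 (0.32), dropping to 0.00 at lag 2, reflects decaying short-term dependence rather than seasonality.
The dominant spike at lag 7 indicates a seasonal period of 7.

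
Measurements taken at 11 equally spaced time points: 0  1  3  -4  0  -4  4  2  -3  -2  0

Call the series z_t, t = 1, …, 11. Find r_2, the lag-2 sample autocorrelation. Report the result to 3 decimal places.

-0.171

Mean z̄ = (0 + 1 + 3 − 4 + 0 − 4 + 4 + 2 − 3 − 2 + 0)/11 = -0.2727
Numerator Σ_{t=1}^{9}(z_t−z̄)(z_{t+2}−z̄) = -12.6942
Denominator Σ(z_t−z̄)² = 74.1818
r_2 = -12.6942 / 74.1818 = -0.171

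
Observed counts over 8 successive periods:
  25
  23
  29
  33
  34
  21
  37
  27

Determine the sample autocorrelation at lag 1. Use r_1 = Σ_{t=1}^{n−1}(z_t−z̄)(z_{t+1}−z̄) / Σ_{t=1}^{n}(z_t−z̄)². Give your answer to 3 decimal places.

-0.335

Mean z̄ = (25 + 23 + 29 + 33 + 34 + 21 + 37 + 27)/8 = 28.6250
Deviations from mean: -3.6250, -5.6250, 0.3750, 4.3750, 5.3750, -7.6250, 8.3750, -1.6250
Σ(z_t−z̄)(z_{t+1}−z̄) = (20.3906) + (-2.1094) + (1.6406) + (23.5156) + (-40.9844) + (-63.8594) + (-13.6094) = -75.0156
Denominator Σ(z_t−z̄)² = 223.8750
r_1 = -75.0156 / 223.8750 = -0.335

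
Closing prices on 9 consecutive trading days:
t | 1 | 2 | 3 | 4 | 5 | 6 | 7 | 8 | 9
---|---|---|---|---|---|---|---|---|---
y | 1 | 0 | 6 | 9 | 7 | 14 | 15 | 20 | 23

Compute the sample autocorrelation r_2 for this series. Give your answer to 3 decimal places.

Mean ȳ = (1 + 0 + 6 + 9 + 7 + 14 + 15 + 20 + 23)/9 = 10.5556
Σ(y_t−ȳ)(y_{t+2}−ȳ) = (43.5309) + (16.4198) + (16.1975) + (-5.3580) + (-15.8025) + (32.5309) + (55.3086) = 142.8272
Denominator Σ(y_t−ȳ)² = 514.2222
r_2 = 142.8272 / 514.2222 = 0.278

0.278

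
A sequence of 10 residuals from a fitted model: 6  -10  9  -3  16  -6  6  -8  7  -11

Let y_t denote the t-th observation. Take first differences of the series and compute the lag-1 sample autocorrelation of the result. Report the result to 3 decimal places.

-0.837

First differences Δy: -16, 19, -12, 19, -22, 12, -14, 15, -18
Mean of differences = -1.8889
Numerator Σ(Δy_t−Δȳ)(Δy_{t+1}−Δȳ) = -2061.4568
Denominator Σ(Δy_t−Δȳ)² = 2462.8889
r_1(Δy) = -2061.4568 / 2462.8889 = -0.837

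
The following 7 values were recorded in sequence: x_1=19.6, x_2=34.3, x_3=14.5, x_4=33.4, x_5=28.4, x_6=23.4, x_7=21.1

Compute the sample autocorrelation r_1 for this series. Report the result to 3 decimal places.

Mean x̄ = (19.6 + 34.3 + 14.5 + 33.4 + 28.4 + 23.4 + 21.1)/7 = 24.9571
Σ(x_t−x̄)(x_{t+1}−x̄) = (-50.0510) + (-97.6996) + (-88.2882) + (29.0676) + (-5.3610) + (6.0061) = -206.3261
Denominator Σ(x_t−x̄)² = 325.7771
r_1 = -206.3261 / 325.7771 = -0.633

-0.633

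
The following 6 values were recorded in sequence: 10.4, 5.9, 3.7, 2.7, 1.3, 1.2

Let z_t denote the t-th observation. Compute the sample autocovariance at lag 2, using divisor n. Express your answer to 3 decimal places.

0.050

Mean z̄ = (10.4 + 5.9 + 3.7 + 2.7 + 1.3 + 1.2)/6 = 4.2000
Deviations: 6.2000, 1.7000, -0.5000, -1.5000, -2.9000, -3.0000
Σ_{t=1}^{4}(z_t−z̄)(z_{t+2}−z̄) = 0.3000
γ_2 = 0.3000 / 6 = 0.050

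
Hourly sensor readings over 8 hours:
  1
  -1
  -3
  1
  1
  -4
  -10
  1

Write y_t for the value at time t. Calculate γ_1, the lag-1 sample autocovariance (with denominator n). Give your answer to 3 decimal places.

Mean ȳ = (1 − 1 − 3 + 1 + 1 − 4 − 10 + 1)/8 = -1.7500
Σ_{t=1}^{7}(y_t−ȳ)(y_{t+1}−ȳ) = -5.0625
γ_1 = -5.0625 / 8 = -0.633

-0.633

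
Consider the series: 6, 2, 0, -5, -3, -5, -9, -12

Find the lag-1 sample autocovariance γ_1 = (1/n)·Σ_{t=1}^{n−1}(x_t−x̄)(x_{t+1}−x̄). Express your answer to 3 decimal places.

Mean x̄ = (6 + 2 + 0 − 5 − 3 − 5 − 9 − 12)/8 = -3.2500
Σ_{t=1}^{7}(x_t−x̄)(x_{t+1}−x̄) = 119.4375
γ_1 = 119.4375 / 8 = 14.930

14.930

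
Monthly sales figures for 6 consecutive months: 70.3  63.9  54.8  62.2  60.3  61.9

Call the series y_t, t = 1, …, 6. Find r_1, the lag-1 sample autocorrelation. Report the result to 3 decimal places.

0.016

Mean ȳ = (70.3 + 63.9 + 54.8 + 62.2 + 60.3 + 61.9)/6 = 62.2333
Deviations from mean: 8.0667, 1.6667, -7.4333, -0.0333, -1.9333, -0.3333
Σ(y_t−ȳ)(y_{t+1}−ȳ) = (13.4444) + (-12.3889) + (0.2478) + (0.0644) + (0.6444) = 2.0122
Denominator Σ(y_t−ȳ)² = 126.9533
r_1 = 2.0122 / 126.9533 = 0.016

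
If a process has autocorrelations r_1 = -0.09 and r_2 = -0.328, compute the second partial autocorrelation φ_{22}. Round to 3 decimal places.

-0.339

φ_{22} = (r_2 − r_1²) / (1 − r_1²)
r_1² = (-0.09)² = 0.0081
Numerator = -0.328 − 0.0081 = -0.3361; denominator = 1 − 0.0081 = 0.9919
φ_{22} = -0.3361 / 0.9919 = -0.339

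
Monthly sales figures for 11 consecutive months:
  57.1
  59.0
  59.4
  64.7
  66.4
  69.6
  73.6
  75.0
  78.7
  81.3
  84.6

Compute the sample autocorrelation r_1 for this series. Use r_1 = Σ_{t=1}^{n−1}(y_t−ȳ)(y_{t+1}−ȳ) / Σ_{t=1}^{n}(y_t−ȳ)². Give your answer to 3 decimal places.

Mean ȳ = (57.1 + 59.0 + 59.4 + 64.7 + 66.4 + 69.6 + 73.6 + 75.0 + 78.7 + 81.3 + 84.6)/11 = 69.9455
Numerator Σ_{t=1}^{10}(y_t−ȳ)(y_{t+1}−ȳ) = 658.4216
Denominator Σ(y_t−ȳ)² = 895.4473
r_1 = 658.4216 / 895.4473 = 0.735

0.735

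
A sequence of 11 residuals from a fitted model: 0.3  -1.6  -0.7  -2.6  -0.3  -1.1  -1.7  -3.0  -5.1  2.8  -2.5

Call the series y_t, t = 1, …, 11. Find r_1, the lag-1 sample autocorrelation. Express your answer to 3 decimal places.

-0.391

Mean ȳ = (0.3 − 1.6 − 0.7 − 2.6 − 0.3 − 1.1 − 1.7 − 3.0 − 5.1 + 2.8 − 2.5)/11 = -1.4091
Numerator Σ_{t=1}^{10}(y_t−ȳ)(y_{t+1}−ȳ) = -16.1664
Denominator Σ(y_t−ȳ)² = 41.3491
r_1 = -16.1664 / 41.3491 = -0.391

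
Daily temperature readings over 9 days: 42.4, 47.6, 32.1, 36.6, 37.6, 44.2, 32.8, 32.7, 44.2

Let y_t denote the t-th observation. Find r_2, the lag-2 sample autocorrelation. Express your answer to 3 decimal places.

-0.382

Mean ȳ = (42.4 + 47.6 + 32.1 + 36.6 + 37.6 + 44.2 + 32.8 + 32.7 + 44.2)/9 = 38.9111
Σ(y_t−ȳ)(y_{t+2}−ȳ) = (-23.7632) + (-20.0810) + (8.9301) + (-12.2232) + (8.0123) + (-32.8499) + (-32.3210) = -104.2958
Denominator Σ(y_t−ȳ)² = 272.9889
r_2 = -104.2958 / 272.9889 = -0.382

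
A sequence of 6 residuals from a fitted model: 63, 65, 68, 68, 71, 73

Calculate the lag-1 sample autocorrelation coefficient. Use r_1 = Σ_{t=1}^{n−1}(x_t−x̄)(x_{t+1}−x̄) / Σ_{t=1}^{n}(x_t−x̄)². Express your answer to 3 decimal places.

Mean x̄ = (63 + 65 + 68 + 68 + 71 + 73)/6 = 68.0000
Deviations from mean: -5.0000, -3.0000, 0.0000, 0.0000, 3.0000, 5.0000
Numerator Σ_{t=1}^{5}(x_t−x̄)(x_{t+1}−x̄) = 30.0000
Denominator Σ(x_t−x̄)² = 68.0000
r_1 = 30.0000 / 68.0000 = 0.441

0.441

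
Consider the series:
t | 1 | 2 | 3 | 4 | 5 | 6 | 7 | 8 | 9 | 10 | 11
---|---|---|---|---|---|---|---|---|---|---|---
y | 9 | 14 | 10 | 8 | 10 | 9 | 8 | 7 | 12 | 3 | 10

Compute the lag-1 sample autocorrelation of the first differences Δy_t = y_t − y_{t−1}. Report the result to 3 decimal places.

First differences Δy: 5, -4, -2, 2, -1, -1, -1, 5, -9, 7
Mean of differences = 0.1000
Numerator Σ(Δy_t−Δȳ)(Δy_{t+1}−Δȳ) = -127.9100
Denominator Σ(Δy_t−Δȳ)² = 206.9000
r_1(Δy) = -127.9100 / 206.9000 = -0.618

-0.618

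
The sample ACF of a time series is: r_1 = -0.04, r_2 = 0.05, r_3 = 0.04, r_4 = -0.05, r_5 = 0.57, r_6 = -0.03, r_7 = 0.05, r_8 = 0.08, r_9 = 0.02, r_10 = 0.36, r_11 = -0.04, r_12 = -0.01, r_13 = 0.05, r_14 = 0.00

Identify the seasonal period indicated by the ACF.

The largest autocorrelation is r_5 = 0.57, with a weaker echo at lag 10 (0.36); the remaining lags stay at or below 0.08.
The dominant spike at lag 5 indicates a seasonal period of 5.

5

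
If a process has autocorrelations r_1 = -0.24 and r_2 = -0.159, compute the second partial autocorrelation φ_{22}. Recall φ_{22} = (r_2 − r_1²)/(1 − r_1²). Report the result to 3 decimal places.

-0.230

φ_{22} = (r_2 − r_1²) / (1 − r_1²)
r_1² = (-0.24)² = 0.0576
Numerator = -0.159 − 0.0576 = -0.2166; denominator = 1 − 0.0576 = 0.9424
φ_{22} = -0.2166 / 0.9424 = -0.230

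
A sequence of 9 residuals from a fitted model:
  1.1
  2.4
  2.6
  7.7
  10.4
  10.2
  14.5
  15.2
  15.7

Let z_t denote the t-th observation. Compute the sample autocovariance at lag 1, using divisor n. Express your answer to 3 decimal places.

Mean z̄ = (1.1 + 2.4 + 2.6 + 7.7 + 10.4 + 10.2 + 14.5 + 15.2 + 15.7)/9 = 8.8667
Σ_{t=1}^{8}(z_t−z̄)(z_{t+1}−z̄) = 184.7822
γ_1 = 184.7822 / 9 = 20.531

20.531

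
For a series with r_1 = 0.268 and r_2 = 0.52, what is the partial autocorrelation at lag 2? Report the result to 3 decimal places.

0.483

φ_{22} = (r_2 − r_1²) / (1 − r_1²)
r_1² = (0.268)² = 0.071824
Numerator = 0.52 − 0.0718 = 0.4482; denominator = 1 − 0.0718 = 0.9282
φ_{22} = 0.4482 / 0.9282 = 0.483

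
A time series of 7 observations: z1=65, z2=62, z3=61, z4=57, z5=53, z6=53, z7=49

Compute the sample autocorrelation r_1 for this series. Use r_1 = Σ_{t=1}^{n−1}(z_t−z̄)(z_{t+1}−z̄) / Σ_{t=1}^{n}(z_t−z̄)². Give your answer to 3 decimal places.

Mean z̄ = (65 + 62 + 61 + 57 + 53 + 53 + 49)/7 = 57.1429
Deviations from mean: 7.8571, 4.8571, 3.8571, -0.1429, -4.1429, -4.1429, -8.1429
Σ(z_t−z̄)(z_{t+1}−z̄) = (38.1633) + (18.7347) + (-0.5510) + (0.5918) + (17.1633) + (33.7347) = 107.8367
Denominator Σ(z_t−z̄)² = 200.8571
r_1 = 107.8367 / 200.8571 = 0.537

0.537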